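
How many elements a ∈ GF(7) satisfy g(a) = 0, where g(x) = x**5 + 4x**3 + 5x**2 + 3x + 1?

Evaluate at each of the 7 elements of GF(7):
g(0) = 1; g(1) = 0 → root; g(2) = 0 → root; g(3) = 0 → root; g(4) = 1; g(5) = 0 → root; g(6) = 5.
Roots: {1, 2, 3, 5}.

4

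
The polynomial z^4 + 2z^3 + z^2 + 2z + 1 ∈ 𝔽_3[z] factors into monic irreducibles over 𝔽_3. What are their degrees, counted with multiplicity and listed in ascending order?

4

Write h(z) = z^4 + 2z^3 + z^2 + 2z + 1.
Roots in 𝔽_3: h(0) = 1; h(1) = 1; h(2) = 2.
Complete factorization: h(z) = (z^4 + 2z^3 + z^2 + 2z + 1).
Factor degrees with multiplicity: 4 = 4.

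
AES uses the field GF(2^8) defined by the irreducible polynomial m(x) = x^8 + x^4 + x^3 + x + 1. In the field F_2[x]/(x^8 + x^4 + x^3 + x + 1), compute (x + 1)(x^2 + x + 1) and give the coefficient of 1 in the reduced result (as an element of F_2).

1

Multiply in F_2[x]: (x + 1)·(x^2 + x + 1) = x^3 + 1.
Reduced: x^3 + 1.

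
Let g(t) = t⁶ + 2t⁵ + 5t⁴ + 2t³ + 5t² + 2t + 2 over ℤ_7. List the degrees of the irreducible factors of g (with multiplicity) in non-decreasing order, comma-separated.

1, 2, 3

Linear factors from roots: (t + 1).
Complete factorization: g(t) = (t + 1)·(t² + 5t + 2)·(t³ + 3t² + t + 1).
Factor degrees with multiplicity: 1 + 2 + 3 = 6.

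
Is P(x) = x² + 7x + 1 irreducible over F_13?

Yes

Check each element of F_13 for a root: P(0)=1, P(1)=9, P(2)=6, P(3)=5, P(4)=6, P(5)=9, P(6)=1, P(7)=8, P(8)=4, P(9)=2, P(10)=2, P(11)=4, P(12)=8.
No roots. A degree-2 polynomial over a field with no linear factor is irreducible.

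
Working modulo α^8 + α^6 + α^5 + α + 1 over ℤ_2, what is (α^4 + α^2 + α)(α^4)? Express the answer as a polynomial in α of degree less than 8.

α + 1

Multiply in ℤ_2[α]: (α^4 + α^2 + α)·(α^4) = α^8 + α^6 + α^5.
Reduce using α^8 ≡ α^6 + α^5 + α + 1 (mod α^8 + α^6 + α^5 + α + 1).
Reduced: α + 1.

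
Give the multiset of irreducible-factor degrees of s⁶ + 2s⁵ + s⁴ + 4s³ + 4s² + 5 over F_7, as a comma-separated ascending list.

2, 2, 2

Write h(s) = s⁶ + 2s⁵ + s⁴ + 4s³ + 4s² + 5.
Complete factorization: h(s) = (s² + 2)·(s² + 3s + 5)·(s² + 6s + 4).
Factor degrees with multiplicity: 2 + 2 + 2 = 6.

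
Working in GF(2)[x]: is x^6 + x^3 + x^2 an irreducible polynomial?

Write h(x) = x^6 + x^3 + x^2.
Check for roots in GF(2): h(0) = 0 → root; h(1) = 1.
h(0) = 0, so (x) divides h(x); h is reducible.

No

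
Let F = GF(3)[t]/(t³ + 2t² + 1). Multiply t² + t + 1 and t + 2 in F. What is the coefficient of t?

0

Multiply in GF(3)[t]: (t² + t + 1)·(t + 2) = t³ + 2.
Reduce using t³ ≡ t² + 2 (mod t³ + 2t² + 1).
Reduced: t² + 1.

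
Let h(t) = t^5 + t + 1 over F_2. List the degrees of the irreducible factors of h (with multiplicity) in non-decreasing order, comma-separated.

2, 3

Roots in F_2: h(0) = 1; h(1) = 1.
Complete factorization: h(t) = (t^2 + t + 1)·(t^3 + t^2 + 1).
Factor degrees with multiplicity: 2 + 3 = 5.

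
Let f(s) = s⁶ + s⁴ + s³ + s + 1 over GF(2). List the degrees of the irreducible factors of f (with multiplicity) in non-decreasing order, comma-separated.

Roots in GF(2): f(0) = 1; f(1) = 1.
Complete factorization: f(s) = (s⁶ + s⁴ + s³ + s + 1).
Factor degrees with multiplicity: 6 = 6.

6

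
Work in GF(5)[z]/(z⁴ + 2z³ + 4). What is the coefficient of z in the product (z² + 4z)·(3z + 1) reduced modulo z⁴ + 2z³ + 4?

Multiply in GF(5)[z]: (z² + 4z)·(3z + 1) = 3z³ + 3z² + 4z.
Reduced: 3z³ + 3z² + 4z.

4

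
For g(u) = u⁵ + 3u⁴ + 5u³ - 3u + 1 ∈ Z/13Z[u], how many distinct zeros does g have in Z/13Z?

2

Evaluate at each of the 13 elements of Z/13Z:
g(0) = 1; g(1) = 7; g(2) = 11; g(3) = 2; g(4) = 8; g(5) = 8; g(6) = 0 → root; g(7) = 4; g(8) = 0 → root; g(9) = 9; g(10) = 5; g(11) = 9; g(12) = 1.
Roots: {6, 8}.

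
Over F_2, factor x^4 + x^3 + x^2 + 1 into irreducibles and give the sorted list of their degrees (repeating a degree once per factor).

1, 3

Write g(x) = x^4 + x^3 + x^2 + 1.
Roots in F_2: g(0) = 1; g(1) = 0 → root.
Linear factors from roots: (x + 1).
Complete factorization: g(x) = (x + 1)·(x^3 + x + 1).
Factor degrees with multiplicity: 1 + 3 = 4.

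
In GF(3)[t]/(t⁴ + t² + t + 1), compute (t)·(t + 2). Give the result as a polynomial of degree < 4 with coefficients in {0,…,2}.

t^2 + 2t

Multiply in GF(3)[t]: (t)·(t + 2) = t² + 2t.
Reduced: t² + 2t.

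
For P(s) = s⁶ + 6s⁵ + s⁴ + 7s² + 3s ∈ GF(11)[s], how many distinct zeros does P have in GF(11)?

Evaluate at each of the 11 elements of GF(11):
P(0) = 0 → root; P(1) = 7; P(2) = 9; P(3) = 8; P(4) = 5; P(5) = 1; P(6) = 3; P(7) = 2; P(8) = 0 → root; P(9) = 9; P(10) = 0 → root.
Roots: {0, 8, 10}.

3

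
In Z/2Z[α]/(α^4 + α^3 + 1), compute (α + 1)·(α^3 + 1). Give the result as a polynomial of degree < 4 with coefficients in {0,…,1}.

α

Multiply in Z/2Z[α]: (α + 1)·(α^3 + 1) = α^4 + α^3 + α + 1.
Reduce using α^4 ≡ α^3 + 1 (mod α^4 + α^3 + 1).
Reduced: α.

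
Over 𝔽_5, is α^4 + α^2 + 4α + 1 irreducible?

Write f(α) = α^4 + α^2 + 4α + 1.
Check for roots in 𝔽_5: f(0) = 1; f(1) = 2; f(2) = 4; f(3) = 3; f(4) = 4.
No roots, so no linear factors.
Degree-2 irreducible divisors: test the 10 monic irreducibles of degree 2 over GF(5).
None of them divide f (all give nonzero remainder).
No irreducible factor of degree ≤ 2 exists, so f is irreducible over GF(5).

Yes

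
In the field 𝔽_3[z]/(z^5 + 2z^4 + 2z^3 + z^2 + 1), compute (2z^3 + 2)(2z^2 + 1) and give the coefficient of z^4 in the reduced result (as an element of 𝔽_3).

1

Multiply in 𝔽_3[z]: (2z^3 + 2)·(2z^2 + 1) = z^5 + 2z^3 + z^2 + 2.
Reduce using z^5 ≡ z^4 + z^3 + 2z^2 + 2 (mod z^5 + 2z^4 + 2z^3 + z^2 + 1).
Reduced: z^4 + 1.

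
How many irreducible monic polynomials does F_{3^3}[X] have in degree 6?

By the necklace-counting formula, N_27(6) = (1/6) Σ_{d|6} μ(6/d)·27^d.
Divisors of 6: 1, 2, 3, 6; μ(6/d) for each: 1, -1, -1, 1.
Σ = 27^1 − 27^2 − 27^3 + 27^6 = 387400104.
N = 387400104/6 = 64566684.

64566684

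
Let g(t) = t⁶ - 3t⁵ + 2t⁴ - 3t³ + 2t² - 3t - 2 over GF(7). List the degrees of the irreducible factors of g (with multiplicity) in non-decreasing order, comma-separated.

Complete factorization: g(t) = (t⁶ - 3t⁵ + 2t⁴ - 3t³ + 2t² - 3t - 2).
Factor degrees with multiplicity: 6 = 6.

6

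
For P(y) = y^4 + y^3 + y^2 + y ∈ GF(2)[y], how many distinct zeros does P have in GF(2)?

Evaluate at each of the 2 elements of GF(2):
P(0) = 0 → root; P(1) = 0 → root.
Roots: {0, 1}.

2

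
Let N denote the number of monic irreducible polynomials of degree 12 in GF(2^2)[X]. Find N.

Gauss's count: N_{4}(12) = (1/12) Σ_{d|12} μ(12/d)·4^d.
Divisors of 12: 1, 2, 3, 4, 6, 12; μ(12/d) for each: 0, 1, 0, -1, -1, 1.
Σ = 4^2 − 4^4 − 4^6 + 4^12 = 16772880.
N = 16772880/12 = 1397740.

1397740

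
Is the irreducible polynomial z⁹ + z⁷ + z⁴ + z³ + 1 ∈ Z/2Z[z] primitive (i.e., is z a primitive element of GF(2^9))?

Write f(z) = z⁹ + z⁷ + z⁴ + z³ + 1.
|GF(2^9)^×| = 2^9 − 1 = 511. Prime factorization: 511 = 7·73.
f is primitive ⇔ z has order 511 in GF(2)[z]/(f), i.e. z^(511/q) ≠ 1 for each prime q | 511.
z^(73) mod f = 1
z^(7) mod f = z⁷.
Since z^(73) = 1, the order of z divides 73 < 511; not primitive.

No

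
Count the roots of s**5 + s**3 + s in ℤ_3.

Write f(s) = s**5 + s**3 + s.
Evaluate at each of the 3 elements of ℤ_3:
f(0) = 0 → root; f(1) = 0 → root; f(2) = 0 → root.
Roots: {0, 1, 2}.

3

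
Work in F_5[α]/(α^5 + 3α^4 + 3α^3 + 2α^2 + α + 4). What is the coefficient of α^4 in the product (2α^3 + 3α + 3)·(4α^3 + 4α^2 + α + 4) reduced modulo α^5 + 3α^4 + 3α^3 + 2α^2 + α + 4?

3

Multiply in F_5[α]: (2α^3 + 3α + 3)·(4α^3 + 4α^2 + α + 4) = 3α^6 + 3α^5 + 4α^4 + 2α^3 + 2.
Reduce using α^5 ≡ 2α^4 + 2α^3 + 3α^2 + 4α + 1 (mod α^5 + 3α^4 + 3α^3 + 2α^2 + α + 4).
Reduced: 3α^4 + 4α^3 + 4α^2 + 4α + 1.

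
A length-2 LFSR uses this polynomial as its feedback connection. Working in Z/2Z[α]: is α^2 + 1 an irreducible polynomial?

No

Write P(α) = α^2 + 1.
Check for roots in Z/2Z: P(0) = 1; P(1) = 0 → root.
P(1) = 0, so (α − 1) divides P(α); P is reducible.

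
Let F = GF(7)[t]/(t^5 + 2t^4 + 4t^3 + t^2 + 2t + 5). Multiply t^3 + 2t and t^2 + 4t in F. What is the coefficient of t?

5

Multiply in GF(7)[t]: (t^3 + 2t)·(t^2 + 4t) = t^5 + 4t^4 + 2t^3 + t^2.
Reduce using t^5 ≡ 5t^4 + 3t^3 + 6t^2 + 5t + 2 (mod t^5 + 2t^4 + 4t^3 + t^2 + 2t + 5).
Reduced: 2t^4 + 5t^3 + 5t + 2.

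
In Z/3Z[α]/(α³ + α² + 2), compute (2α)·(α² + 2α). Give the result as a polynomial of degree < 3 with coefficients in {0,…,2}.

2α^2 + 2

Multiply in Z/3Z[α]: (2α)·(α² + 2α) = 2α³ + α².
Reduce using α³ ≡ 2α² + 1 (mod α³ + α² + 2).
Reduced: 2α² + 2.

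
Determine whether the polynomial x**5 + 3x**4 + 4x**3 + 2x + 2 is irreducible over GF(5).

Yes

Write f(x) = x**5 + 3x**4 + 4x**3 + 2x + 2.
Check for roots in GF(5): f(0) = 2; f(1) = 2; f(2) = 3; f(3) = 2; f(4) = 3.
No roots, so no linear factors.
Degree-2 irreducible divisors: test the 10 monic irreducibles of degree 2 over GF(5).
None of them divide f (all give nonzero remainder).
No irreducible factor of degree ≤ 2 exists, so f is irreducible over GF(5).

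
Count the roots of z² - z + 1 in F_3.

Write f(z) = z² - z + 1.
Evaluate at each of the 3 elements of F_3:
f(0) = 1; f(1) = 1; f(2) = 0 → root.
Roots: {2}.

1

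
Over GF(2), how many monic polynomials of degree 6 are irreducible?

Gauss's count: N_{2}(6) = (1/6) Σ_{d|6} μ(6/d)·2^d.
Divisors of 6: 1, 2, 3, 6; μ(6/d) for each: 1, -1, -1, 1.
Σ = 2^1 − 2^2 − 2^3 + 2^6 = 54.
N = 54/6 = 9.

9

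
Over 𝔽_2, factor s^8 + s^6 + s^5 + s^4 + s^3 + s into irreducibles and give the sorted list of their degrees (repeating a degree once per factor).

Write h(s) = s^8 + s^6 + s^5 + s^4 + s^3 + s.
Roots in 𝔽_2: h(0) = 0 → root; h(1) = 0 → root.
Linear factors from roots: (s), (s + 1).
Complete factorization: h(s) = (s)·(s + 1)·(s^2 + s + 1)^3.
Factor degrees with multiplicity: 1 + 1 + 2 + 2 + 2 = 8.

1, 1, 2, 2, 2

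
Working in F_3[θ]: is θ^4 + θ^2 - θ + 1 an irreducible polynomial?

Write f(θ) = θ^4 + θ^2 - θ + 1.
Check for roots in F_3: f(0) = 1; f(1) = 2; f(2) = 1.
No roots, so no linear factors.
Monic irreducibles of degree 2 over GF(3): θ^2 + 1, θ^2 + θ - 1, θ^2 - θ - 1.
None of them divide f (all give nonzero remainder).
No irreducible factor of degree ≤ 2 exists, so f is irreducible over GF(3).

Yes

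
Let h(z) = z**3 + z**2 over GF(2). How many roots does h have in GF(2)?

2

Evaluate at each of the 2 elements of GF(2):
h(0) = 0 → root; h(1) = 0 → root.
Roots: {0, 1}.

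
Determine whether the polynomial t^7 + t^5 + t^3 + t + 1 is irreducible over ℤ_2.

Yes

Write f(t) = t^7 + t^5 + t^3 + t + 1.
Check for roots in ℤ_2: f(0) = 1; f(1) = 1.
No roots, so no linear factors.
Monic irreducibles of degree 2 over GF(2): t^2 + t + 1.
None of them divide f (all give nonzero remainder).
Monic irreducibles of degree 3 over GF(2): t^3 + t + 1, t^3 + t^2 + 1.
None of them divide f (all give nonzero remainder).
No irreducible factor of degree ≤ 3 exists, so f is irreducible over GF(2).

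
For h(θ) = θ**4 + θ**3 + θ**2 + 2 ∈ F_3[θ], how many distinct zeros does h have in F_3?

Evaluate at each of the 3 elements of F_3:
h(0) = 2; h(1) = 2; h(2) = 0 → root.
Roots: {2}.

1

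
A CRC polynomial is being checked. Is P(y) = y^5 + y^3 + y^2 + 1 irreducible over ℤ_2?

Check for roots in ℤ_2: P(0) = 1; P(1) = 0 → root.
P(1) = 0, so (y − 1) divides P(y); P is reducible.

No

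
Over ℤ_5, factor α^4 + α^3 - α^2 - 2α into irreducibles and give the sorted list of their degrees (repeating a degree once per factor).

Write g(α) = α^4 + α^3 - α^2 - 2α.
Roots in ℤ_5: g(0) = 0 → root; g(1) = 4; g(2) = 1; g(3) = 3; g(4) = 1.
Linear factors from roots: (α).
Complete factorization: g(α) = (α)·(α^3 + α^2 - α - 2).
Factor degrees with multiplicity: 1 + 3 = 4.

1, 3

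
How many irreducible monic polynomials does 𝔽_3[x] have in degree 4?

x^(3^4) − x is the product of all monic irreducibles of degree dividing 4; Möbius inversion gives N = (1/4) Σ μ(4/d)·3^d.
Divisors of 4: 1, 2, 4; μ(4/d) for each: 0, -1, 1.
Σ = − 3^2 + 3^4 = 72.
N = 72/4 = 18.

18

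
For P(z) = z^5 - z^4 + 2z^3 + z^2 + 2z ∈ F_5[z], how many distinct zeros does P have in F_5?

4

Evaluate at each of the 5 elements of F_5:
P(0) = 0 → root; P(1) = 0 → root; P(2) = 0 → root; P(3) = 1; P(4) = 0 → root.
Roots: {0, 1, 2, 4}.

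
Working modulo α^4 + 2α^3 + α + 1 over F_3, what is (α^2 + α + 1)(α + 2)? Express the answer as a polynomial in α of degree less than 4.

Multiply in F_3[α]: (α^2 + α + 1)·(α + 2) = α^3 + 2.
Reduced: α^3 + 2.

α^3 + 2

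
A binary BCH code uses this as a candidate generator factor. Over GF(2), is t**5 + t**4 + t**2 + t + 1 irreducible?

Write h(t) = t**5 + t**4 + t**2 + t + 1.
Check for roots in GF(2): h(0) = 1; h(1) = 1.
No roots, so no linear factors.
Monic irreducibles of degree 2 over GF(2): t**2 + t + 1.
None of them divide h (all give nonzero remainder).
No irreducible factor of degree ≤ 2 exists, so h is irreducible over GF(2).

Yes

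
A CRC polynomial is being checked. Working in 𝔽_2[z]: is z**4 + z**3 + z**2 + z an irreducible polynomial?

No

Write g(z) = z**4 + z**3 + z**2 + z.
Check for roots in 𝔽_2: g(0) = 0 → root; g(1) = 0 → root.
g(0) = 0, so (z) divides g(z); g is reducible.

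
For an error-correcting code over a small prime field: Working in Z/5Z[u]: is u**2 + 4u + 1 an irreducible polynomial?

Yes

Write f(u) = u**2 + 4u + 1.
Check for roots in Z/5Z: f(0) = 1; f(1) = 1; f(2) = 3; f(3) = 2; f(4) = 3.
No roots. A degree-2 polynomial over a field with no linear factor is irreducible.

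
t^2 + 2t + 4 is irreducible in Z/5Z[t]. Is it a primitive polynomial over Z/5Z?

Write f(t) = t^2 + 2t + 4.
|GF(5^2)^×| = 5^2 − 1 = 24. Prime factorization: 24 = 2^3·3.
f is primitive ⇔ t has order 24 in GF(5)[t]/(f), i.e. t^(24/q) ≠ 1 for each prime q | 24.
t^(12) mod f = 1
t^(8) mod f = 2t + 4.
Since t^(12) = 1, the order of t divides 12 < 24; not primitive.

No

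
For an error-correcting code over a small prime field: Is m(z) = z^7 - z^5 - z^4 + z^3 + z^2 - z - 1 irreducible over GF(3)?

Yes

Check for roots in GF(3): m(0) = 2; m(1) = 2; m(2) = 2.
No roots, so no linear factors.
Monic irreducibles of degree 2 over GF(3): z^2 + 1, z^2 + z - 1, z^2 - z - 1.
None of them divide m (all give nonzero remainder).
Degree-3 irreducible divisors: test the 8 monic irreducibles of degree 3 over GF(3).
None of them divide m (all give nonzero remainder).
No irreducible factor of degree ≤ 3 exists, so m is irreducible over GF(3).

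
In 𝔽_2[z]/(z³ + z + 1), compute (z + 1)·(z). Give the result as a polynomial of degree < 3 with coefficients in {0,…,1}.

z^2 + z

Multiply in 𝔽_2[z]: (z + 1)·(z) = z² + z.
Reduced: z² + z.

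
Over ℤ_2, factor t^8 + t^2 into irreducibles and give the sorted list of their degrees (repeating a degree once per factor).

Write h(t) = t^8 + t^2.
Roots in ℤ_2: h(0) = 0 → root; h(1) = 0 → root.
Linear factors from roots: (t), (t + 1).
Complete factorization: h(t) = (t)^2·(t + 1)^2·(t^2 + t + 1)^2.
Factor degrees with multiplicity: 1 + 1 + 1 + 1 + 2 + 2 = 8.

1, 1, 1, 1, 2, 2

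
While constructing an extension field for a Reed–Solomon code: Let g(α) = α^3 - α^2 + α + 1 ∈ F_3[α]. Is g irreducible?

Check for roots in F_3: g(0) = 1; g(1) = 2; g(2) = 1.
No roots. A degree-3 polynomial over a field with no linear factor is irreducible.

Yes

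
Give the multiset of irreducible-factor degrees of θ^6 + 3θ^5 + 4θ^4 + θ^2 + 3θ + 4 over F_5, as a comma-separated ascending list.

Write f(θ) = θ^6 + 3θ^5 + 4θ^4 + θ^2 + 3θ + 4.
Roots in F_5: f(0) = 4; f(1) = 1; f(2) = 3; f(3) = 4; f(4) = 4.
Complete factorization: f(θ) = (θ^2 + 2)·(θ^2 + 3)·(θ^2 + 3θ + 4).
Factor degrees with multiplicity: 2 + 2 + 2 = 6.

2, 2, 2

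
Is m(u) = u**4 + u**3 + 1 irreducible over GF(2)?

Check for roots in GF(2): m(0) = 1; m(1) = 1.
No roots, so no linear factors.
Monic irreducibles of degree 2 over GF(2): u**2 + u + 1.
None of them divide m (all give nonzero remainder).
No irreducible factor of degree ≤ 2 exists, so m is irreducible over GF(2).

Yes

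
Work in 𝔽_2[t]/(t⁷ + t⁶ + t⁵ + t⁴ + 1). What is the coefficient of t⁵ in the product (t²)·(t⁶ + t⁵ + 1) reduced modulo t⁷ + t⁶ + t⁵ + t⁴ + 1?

Multiply in 𝔽_2[t]: (t²)·(t⁶ + t⁵ + 1) = t⁸ + t⁷ + t².
Reduce using t⁷ ≡ t⁶ + t⁵ + t⁴ + 1 (mod t⁷ + t⁶ + t⁵ + t⁴ + 1).
Reduced: t⁶ + t⁵ + t² + t.

1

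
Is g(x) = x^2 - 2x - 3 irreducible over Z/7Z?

Check for roots in Z/7Z: g(0) = 4; g(1) = 3; g(2) = 4; g(3) = 0 → root; g(4) = 5; g(5) = 5; g(6) = 0 → root.
g(3) = 0, so (x − 3) divides g(x); g is reducible.

No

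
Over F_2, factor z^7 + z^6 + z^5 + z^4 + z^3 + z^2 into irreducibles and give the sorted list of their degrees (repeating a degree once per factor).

Write f(z) = z^7 + z^6 + z^5 + z^4 + z^3 + z^2.
Roots in F_2: f(0) = 0 → root; f(1) = 0 → root.
Linear factors from roots: (z), (z + 1).
Complete factorization: f(z) = (z + 1)·(z)^2·(z^2 + z + 1)^2.
Factor degrees with multiplicity: 1 + 1 + 1 + 2 + 2 = 7.

1, 1, 1, 2, 2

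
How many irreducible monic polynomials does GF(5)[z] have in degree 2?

10

The number of monic irreducibles of degree 2 over GF(5) is (1/2)·Σ_{d∣2} μ(2/d) 5^d.
Divisors of 2: 1, 2; μ(2/d) for each: -1, 1.
Σ = − 5^1 + 5^2 = 20.
N = 20/2 = 10.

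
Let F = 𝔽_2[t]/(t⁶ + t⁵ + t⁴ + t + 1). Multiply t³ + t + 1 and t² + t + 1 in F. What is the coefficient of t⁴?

Multiply in 𝔽_2[t]: (t³ + t + 1)·(t² + t + 1) = t⁵ + t⁴ + 1.
Reduced: t⁵ + t⁴ + 1.

1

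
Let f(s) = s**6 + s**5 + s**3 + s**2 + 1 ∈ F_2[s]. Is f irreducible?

Yes

Check for roots in F_2: f(0) = 1; f(1) = 1.
No roots, so no linear factors.
Monic irreducibles of degree 2 over GF(2): s**2 + s + 1.
None of them divide f (all give nonzero remainder).
Monic irreducibles of degree 3 over GF(2): s**3 + s + 1, s**3 + s**2 + 1.
None of them divide f (all give nonzero remainder).
No irreducible factor of degree ≤ 3 exists, so f is irreducible over GF(2).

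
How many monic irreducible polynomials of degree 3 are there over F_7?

112

x^(7^3) − x is the product of all monic irreducibles of degree dividing 3; Möbius inversion gives N = (1/3) Σ μ(3/d)·7^d.
Divisors of 3: 1, 3; μ(3/d) for each: -1, 1.
Σ = − 7^1 + 7^3 = 336.
N = 336/3 = 112.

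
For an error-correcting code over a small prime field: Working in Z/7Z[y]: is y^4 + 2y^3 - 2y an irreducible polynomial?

No

Write h(y) = y^4 + 2y^3 - 2y.
Check for roots in Z/7Z: h(0) = 0 → root; h(1) = 1; h(2) = 0 → root; h(3) = 3; h(4) = 5; h(5) = 4; h(6) = 1.
h(0) = 0, so (y) divides h(y); h is reducible.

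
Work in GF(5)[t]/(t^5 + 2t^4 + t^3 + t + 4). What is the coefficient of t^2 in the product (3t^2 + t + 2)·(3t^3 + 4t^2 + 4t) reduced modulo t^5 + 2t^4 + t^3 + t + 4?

Multiply in GF(5)[t]: (3t^2 + t + 2)·(3t^3 + 4t^2 + 4t) = 4t^5 + 2t^3 + 2t^2 + 3t.
Reduce using t^5 ≡ 3t^4 + 4t^3 + 4t + 1 (mod t^5 + 2t^4 + t^3 + t + 4).
Reduced: 2t^4 + 3t^3 + 2t^2 + 4t + 4.

2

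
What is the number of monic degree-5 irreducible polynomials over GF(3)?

Gauss's count: N_{3}(5) = (1/5) Σ_{d|5} μ(5/d)·3^d.
Divisors of 5: 1, 5; μ(5/d) for each: -1, 1.
Σ = − 3^1 + 3^5 = 240.
N = 240/5 = 48.

48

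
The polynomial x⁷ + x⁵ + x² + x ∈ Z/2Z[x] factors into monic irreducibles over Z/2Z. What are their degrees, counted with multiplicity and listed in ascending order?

Write g(x) = x⁷ + x⁵ + x² + x.
Roots in Z/2Z: g(0) = 0 → root; g(1) = 0 → root.
Linear factors from roots: (x), (x + 1).
Complete factorization: g(x) = (x)·(x + 1)·(x² + x + 1)·(x³ + x + 1).
Factor degrees with multiplicity: 1 + 1 + 2 + 3 = 7.

1, 1, 2, 3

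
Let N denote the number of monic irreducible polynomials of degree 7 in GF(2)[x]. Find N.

18

Gauss's count: N_{2}(7) = (1/7) Σ_{d|7} μ(7/d)·2^d.
Divisors of 7: 1, 7; μ(7/d) for each: -1, 1.
Σ = − 2^1 + 2^7 = 126.
N = 126/7 = 18.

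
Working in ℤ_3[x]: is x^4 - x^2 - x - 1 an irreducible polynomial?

Write h(x) = x^4 - x^2 - x - 1.
Check for roots in ℤ_3: h(0) = 2; h(1) = 1; h(2) = 0 → root.
h(2) = 0, so (x − 2) divides h(x); h is reducible.

No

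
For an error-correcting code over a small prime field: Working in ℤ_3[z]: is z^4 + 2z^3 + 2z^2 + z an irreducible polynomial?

No

Write P(z) = z^4 + 2z^3 + 2z^2 + z.
Check for roots in ℤ_3: P(0) = 0 → root; P(1) = 0 → root; P(2) = 0 → root.
P(0) = 0, so (z) divides P(z); P is reducible.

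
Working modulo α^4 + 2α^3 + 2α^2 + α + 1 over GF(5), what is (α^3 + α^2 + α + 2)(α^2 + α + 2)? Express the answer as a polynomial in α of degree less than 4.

Multiply in GF(5)[α]: (α^3 + α^2 + α + 2)·(α^2 + α + 2) = α^5 + 2α^4 + 4α^3 + 4α + 4.
Reduce using α^4 ≡ 3α^3 + 3α^2 + 4α + 4 (mod α^4 + 2α^3 + 2α^2 + α + 1).
Reduced: 2α^3 + 4α^2 + 3α + 4.

2α^3 + 4α^2 + 3α + 4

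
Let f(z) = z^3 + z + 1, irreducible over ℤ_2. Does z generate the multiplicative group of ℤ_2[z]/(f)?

Yes

|GF(2^3)^×| = 2^3 − 1 = 7. Prime factorization: 7 = 7.
f is primitive ⇔ z has order 7 in GF(2)[z]/(f), i.e. z^(7/q) ≠ 1 for each prime q | 7.
z^(1) mod f = z.
None equal 1, so z has full order 7; f is primitive.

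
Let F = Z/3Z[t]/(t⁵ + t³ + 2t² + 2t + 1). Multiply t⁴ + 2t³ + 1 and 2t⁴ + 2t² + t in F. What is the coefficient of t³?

2

Multiply in Z/3Z[t]: (t⁴ + 2t³ + 1)·(2t⁴ + 2t² + t) = 2t⁸ + t⁷ + 2t⁶ + 2t⁵ + t⁴ + 2t² + t.
Reduce using t⁵ ≡ 2t³ + t² + t + 2 (mod t⁵ + t³ + 2t² + 2t + 1).
Reduced: t⁴ + 2t³ + t² + t.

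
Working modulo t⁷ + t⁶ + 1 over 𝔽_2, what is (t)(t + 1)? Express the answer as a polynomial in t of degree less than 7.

Multiply in 𝔽_2[t]: (t)·(t + 1) = t² + t.
Reduced: t² + t.

t^2 + t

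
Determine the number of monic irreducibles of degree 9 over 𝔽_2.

x^(2^9) − x is the product of all monic irreducibles of degree dividing 9; Möbius inversion gives N = (1/9) Σ μ(9/d)·2^d.
Divisors of 9: 1, 3, 9; μ(9/d) for each: 0, -1, 1.
Σ = − 2^3 + 2^9 = 504.
N = 504/9 = 56.

56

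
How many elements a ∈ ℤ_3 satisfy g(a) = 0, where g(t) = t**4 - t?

Evaluate at each of the 3 elements of ℤ_3:
g(0) = 0 → root; g(1) = 0 → root; g(2) = 2.
Roots: {0, 1}.

2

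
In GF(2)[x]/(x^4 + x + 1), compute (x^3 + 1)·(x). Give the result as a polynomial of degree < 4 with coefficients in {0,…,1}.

Multiply in GF(2)[x]: (x^3 + 1)·(x) = x^4 + x.
Reduce using x^4 ≡ x + 1 (mod x^4 + x + 1).
Reduced: 1.

1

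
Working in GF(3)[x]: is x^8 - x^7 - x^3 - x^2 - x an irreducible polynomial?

No

Write h(x) = x^8 - x^7 - x^3 - x^2 - x.
Check for roots in GF(3): h(0) = 0 → root; h(1) = 0 → root; h(2) = 0 → root.
h(0) = 0, so (x) divides h(x); h is reducible.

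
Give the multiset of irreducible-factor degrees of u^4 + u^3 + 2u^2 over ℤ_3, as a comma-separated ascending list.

Write f(u) = u^4 + u^3 + 2u^2.
Roots in ℤ_3: f(0) = 0 → root; f(1) = 1; f(2) = 2.
Linear factors from roots: (u).
Complete factorization: f(u) = (u)^2·(u^2 + u + 2).
Factor degrees with multiplicity: 1 + 1 + 2 = 4.

1, 1, 2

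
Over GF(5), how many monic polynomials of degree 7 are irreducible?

11160

x^(5^7) − x is the product of all monic irreducibles of degree dividing 7; Möbius inversion gives N = (1/7) Σ μ(7/d)·5^d.
Divisors of 7: 1, 7; μ(7/d) for each: -1, 1.
Σ = − 5^1 + 5^7 = 78120.
N = 78120/7 = 11160.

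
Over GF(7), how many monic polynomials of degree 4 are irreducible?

x^(7^4) − x is the product of all monic irreducibles of degree dividing 4; Möbius inversion gives N = (1/4) Σ μ(4/d)·7^d.
Divisors of 4: 1, 2, 4; μ(4/d) for each: 0, -1, 1.
Σ = − 7^2 + 7^4 = 2352.
N = 2352/4 = 588.

588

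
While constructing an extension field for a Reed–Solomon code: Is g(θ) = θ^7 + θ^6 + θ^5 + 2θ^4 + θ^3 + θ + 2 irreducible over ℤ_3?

Check for roots in ℤ_3: g(0) = 2; g(1) = 0 → root; g(2) = 1.
g(1) = 0, so (θ − 1) divides g(θ); g is reducible.

No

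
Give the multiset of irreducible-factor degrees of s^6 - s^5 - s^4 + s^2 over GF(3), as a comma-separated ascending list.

1, 1, 1, 3

Write f(s) = s^6 - s^5 - s^4 + s^2.
Roots in GF(3): f(0) = 0 → root; f(1) = 0 → root; f(2) = 2.
Linear factors from roots: (s), (s - 1).
Complete factorization: f(s) = (s - 1)·(s)^2·(s^3 - s - 1).
Factor degrees with multiplicity: 1 + 1 + 1 + 3 = 6.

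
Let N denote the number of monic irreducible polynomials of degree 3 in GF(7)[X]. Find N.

112

The number of monic irreducibles of degree 3 over GF(7) is (1/3)·Σ_{d∣3} μ(3/d) 7^d.
Divisors of 3: 1, 3; μ(3/d) for each: -1, 1.
Σ = − 7^1 + 7^3 = 336.
N = 336/3 = 112.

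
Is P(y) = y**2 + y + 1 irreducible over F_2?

Check for roots in F_2: P(0) = 1; P(1) = 1.
No roots. A degree-2 polynomial over a field with no linear factor is irreducible.

Yes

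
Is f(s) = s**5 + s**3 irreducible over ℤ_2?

Check for roots in ℤ_2: f(0) = 0 → root; f(1) = 0 → root.
f(0) = 0, so (s) divides f(s); f is reducible.

No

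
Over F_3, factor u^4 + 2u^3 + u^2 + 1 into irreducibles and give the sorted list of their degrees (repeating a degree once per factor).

4

Write g(u) = u^4 + 2u^3 + u^2 + 1.
Roots in F_3: g(0) = 1; g(1) = 2; g(2) = 1.
Complete factorization: g(u) = (u^4 + 2u^3 + u^2 + 1).
Factor degrees with multiplicity: 4 = 4.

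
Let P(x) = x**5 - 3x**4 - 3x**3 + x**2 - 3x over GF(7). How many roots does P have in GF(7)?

Evaluate at each of the 7 elements of GF(7):
P(0) = 0 → root; P(1) = 0 → root; P(2) = 0 → root; P(3) = 3; P(4) = 5; P(5) = 3; P(6) = 3.
Roots: {0, 1, 2}.

3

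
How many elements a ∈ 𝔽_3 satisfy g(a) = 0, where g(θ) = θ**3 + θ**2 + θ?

Evaluate at each of the 3 elements of 𝔽_3:
g(0) = 0 → root; g(1) = 0 → root; g(2) = 2.
Roots: {0, 1}.

2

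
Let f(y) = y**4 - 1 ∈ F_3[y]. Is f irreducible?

No

Check for roots in F_3: f(0) = 2; f(1) = 0 → root; f(2) = 0 → root.
f(1) = 0, so (y − 1) divides f(y); f is reducible.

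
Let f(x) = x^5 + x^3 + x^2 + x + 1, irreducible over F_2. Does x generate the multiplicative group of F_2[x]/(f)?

|GF(2^5)^×| = 2^5 − 1 = 31. Prime factorization: 31 = 31.
f is primitive ⇔ x has order 31 in GF(2)[x]/(f), i.e. x^(31/q) ≠ 1 for each prime q | 31.
x^(1) mod f = x.
None equal 1, so x has full order 31; f is primitive.

Yes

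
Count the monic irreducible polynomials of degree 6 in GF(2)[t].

9

Gauss's count: N_{2}(6) = (1/6) Σ_{d|6} μ(6/d)·2^d.
Divisors of 6: 1, 2, 3, 6; μ(6/d) for each: 1, -1, -1, 1.
Σ = 2^1 − 2^2 − 2^3 + 2^6 = 54.
N = 54/6 = 9.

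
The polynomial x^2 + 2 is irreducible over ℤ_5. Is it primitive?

Write f(x) = x^2 + 2.
|GF(5^2)^×| = 5^2 − 1 = 24. Prime factorization: 24 = 2^3·3.
f is primitive ⇔ x has order 24 in GF(5)[x]/(f), i.e. x^(24/q) ≠ 1 for each prime q | 24.
x^(12) mod f = 4.
x^(8) mod f = 1
Since x^(8) = 1, the order of x divides 8 < 24; not primitive.

No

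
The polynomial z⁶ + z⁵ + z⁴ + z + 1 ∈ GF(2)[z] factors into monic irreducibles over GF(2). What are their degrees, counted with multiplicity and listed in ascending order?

Write g(z) = z⁶ + z⁵ + z⁴ + z + 1.
Roots in GF(2): g(0) = 1; g(1) = 1.
Complete factorization: g(z) = (z⁶ + z⁵ + z⁴ + z + 1).
Factor degrees with multiplicity: 6 = 6.

6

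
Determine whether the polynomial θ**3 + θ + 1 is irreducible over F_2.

Write f(θ) = θ**3 + θ + 1.
Check for roots in F_2: f(0) = 1; f(1) = 1.
No roots. A degree-3 polynomial over a field with no linear factor is irreducible.

Yes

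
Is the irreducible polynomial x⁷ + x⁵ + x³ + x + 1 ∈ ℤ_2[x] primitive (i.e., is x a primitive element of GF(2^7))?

Write f(x) = x⁷ + x⁵ + x³ + x + 1.
|GF(2^7)^×| = 2^7 − 1 = 127. Prime factorization: 127 = 127.
f is primitive ⇔ x has order 127 in GF(2)[x]/(f), i.e. x^(127/q) ≠ 1 for each prime q | 127.
x^(1) mod f = x.
None equal 1, so x has full order 127; f is primitive.

Yes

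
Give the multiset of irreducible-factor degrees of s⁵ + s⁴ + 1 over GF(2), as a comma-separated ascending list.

2, 3

Write f(s) = s⁵ + s⁴ + 1.
Roots in GF(2): f(0) = 1; f(1) = 1.
Complete factorization: f(s) = (s² + s + 1)·(s³ + s + 1).
Factor degrees with multiplicity: 2 + 3 = 5.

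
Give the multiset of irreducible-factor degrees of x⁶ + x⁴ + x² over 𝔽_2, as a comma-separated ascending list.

Write f(x) = x⁶ + x⁴ + x².
Roots in 𝔽_2: f(0) = 0 → root; f(1) = 1.
Linear factors from roots: (x).
Complete factorization: f(x) = (x)^2·(x² + x + 1)^2.
Factor degrees with multiplicity: 1 + 1 + 2 + 2 = 6.

1, 1, 2, 2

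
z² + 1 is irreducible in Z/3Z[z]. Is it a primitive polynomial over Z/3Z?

Write f(z) = z² + 1.
|GF(3^2)^×| = 3^2 − 1 = 8. Prime factorization: 8 = 2^3.
f is primitive ⇔ z has order 8 in GF(3)[z]/(f), i.e. z^(8/q) ≠ 1 for each prime q | 8.
z^(4) mod f = 1
Since z^(4) = 1, the order of z divides 4 < 8; not primitive.

No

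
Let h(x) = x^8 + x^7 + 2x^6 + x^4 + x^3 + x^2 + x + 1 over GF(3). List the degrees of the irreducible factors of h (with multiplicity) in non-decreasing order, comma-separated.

1, 1, 1, 2, 3

Roots in GF(3): h(0) = 1; h(1) = 0 → root; h(2) = 0 → root.
Linear factors from roots: (x + 2), (x + 1).
Complete factorization: h(x) = (x + 2)·(x + 1)^2·(x^2 + 2x + 2)·(x^3 + x^2 + 2x + 1).
Factor degrees with multiplicity: 1 + 1 + 1 + 2 + 3 = 8.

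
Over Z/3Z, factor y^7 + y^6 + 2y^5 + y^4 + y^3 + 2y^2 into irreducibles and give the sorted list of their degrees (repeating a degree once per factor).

1, 1, 1, 1, 1, 2

Write f(y) = y^7 + y^6 + 2y^5 + y^4 + y^3 + 2y^2.
Roots in Z/3Z: f(0) = 0 → root; f(1) = 2; f(2) = 0 → root.
Linear factors from roots: (y), (y + 1).
Complete factorization: f(y) = (y)^2·(y + 1)^3·(y^2 + y + 2).
Factor degrees with multiplicity: 1 + 1 + 1 + 1 + 1 + 2 = 7.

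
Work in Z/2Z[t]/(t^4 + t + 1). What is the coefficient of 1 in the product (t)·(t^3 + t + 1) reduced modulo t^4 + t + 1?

Multiply in Z/2Z[t]: (t)·(t^3 + t + 1) = t^4 + t^2 + t.
Reduce using t^4 ≡ t + 1 (mod t^4 + t + 1).
Reduced: t^2 + 1.

1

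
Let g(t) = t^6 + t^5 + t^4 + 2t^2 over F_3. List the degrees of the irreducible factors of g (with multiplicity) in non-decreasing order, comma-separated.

Roots in F_3: g(0) = 0 → root; g(1) = 2; g(2) = 0 → root.
Linear factors from roots: (t), (t + 1).
Complete factorization: g(t) = (t)^2·(t + 1)^2·(t^2 + 2t + 2).
Factor degrees with multiplicity: 1 + 1 + 1 + 1 + 2 = 6.

1, 1, 1, 1, 2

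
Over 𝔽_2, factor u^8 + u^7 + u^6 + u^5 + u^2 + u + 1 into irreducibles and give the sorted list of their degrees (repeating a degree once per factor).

8

Write f(u) = u^8 + u^7 + u^6 + u^5 + u^2 + u + 1.
Roots in 𝔽_2: f(0) = 1; f(1) = 1.
Complete factorization: f(u) = (u^8 + u^7 + u^6 + u^5 + u^2 + u + 1).
Factor degrees with multiplicity: 8 = 8.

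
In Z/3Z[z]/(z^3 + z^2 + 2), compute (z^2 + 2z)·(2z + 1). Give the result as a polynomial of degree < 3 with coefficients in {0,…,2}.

2z + 2

Multiply in Z/3Z[z]: (z^2 + 2z)·(2z + 1) = 2z^3 + 2z^2 + 2z.
Reduce using z^3 ≡ 2z^2 + 1 (mod z^3 + z^2 + 2).
Reduced: 2z + 2.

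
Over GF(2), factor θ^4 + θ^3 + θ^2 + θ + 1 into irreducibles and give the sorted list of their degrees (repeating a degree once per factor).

Write f(θ) = θ^4 + θ^3 + θ^2 + θ + 1.
Roots in GF(2): f(0) = 1; f(1) = 1.
Complete factorization: f(θ) = (θ^4 + θ^3 + θ^2 + θ + 1).
Factor degrees with multiplicity: 4 = 4.

4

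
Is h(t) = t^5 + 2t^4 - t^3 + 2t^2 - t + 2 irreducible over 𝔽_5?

Check for roots in 𝔽_5: h(0) = 2; h(1) = 0 → root; h(2) = 4; h(3) = 0 → root; h(4) = 2.
h(1) = 0, so (t − 1) divides h(t); h is reducible.

No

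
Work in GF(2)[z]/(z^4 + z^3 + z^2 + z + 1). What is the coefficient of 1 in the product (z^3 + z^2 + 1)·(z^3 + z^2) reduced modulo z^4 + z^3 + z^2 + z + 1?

Multiply in GF(2)[z]: (z^3 + z^2 + 1)·(z^3 + z^2) = z^6 + z^4 + z^3 + z^2.
Reduce using z^4 ≡ z^3 + z^2 + z + 1 (mod z^4 + z^3 + z^2 + z + 1).
Reduced: 1.

1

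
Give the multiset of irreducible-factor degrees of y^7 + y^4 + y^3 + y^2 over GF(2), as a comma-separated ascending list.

1, 1, 1, 1, 3

Write h(y) = y^7 + y^4 + y^3 + y^2.
Roots in GF(2): h(0) = 0 → root; h(1) = 0 → root.
Linear factors from roots: (y), (y + 1).
Complete factorization: h(y) = (y)^2·(y + 1)^2·(y^3 + y + 1).
Factor degrees with multiplicity: 1 + 1 + 1 + 1 + 3 = 7.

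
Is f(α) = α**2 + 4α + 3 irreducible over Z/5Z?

Check for roots in Z/5Z: f(0) = 3; f(1) = 3; f(2) = 0 → root; f(3) = 4; f(4) = 0 → root.
f(2) = 0, so (α − 2) divides f(α); f is reducible.

No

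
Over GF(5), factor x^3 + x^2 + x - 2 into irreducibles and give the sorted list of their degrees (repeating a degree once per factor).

Write h(x) = x^3 + x^2 + x - 2.
Roots in GF(5): h(0) = 3; h(1) = 1; h(2) = 2; h(3) = 2; h(4) = 2.
Complete factorization: h(x) = (x^3 + x^2 + x - 2).
Factor degrees with multiplicity: 3 = 3.

3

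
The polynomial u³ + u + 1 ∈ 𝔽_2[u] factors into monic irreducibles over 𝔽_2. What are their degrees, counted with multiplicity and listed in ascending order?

Write h(u) = u³ + u + 1.
Roots in 𝔽_2: h(0) = 1; h(1) = 1.
Complete factorization: h(u) = (u³ + u + 1).
Factor degrees with multiplicity: 3 = 3.

3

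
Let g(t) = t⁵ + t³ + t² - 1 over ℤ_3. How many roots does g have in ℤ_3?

0

Evaluate at each of the 3 elements of ℤ_3:
g(0) = 2; g(1) = 2; g(2) = 1.
No element is a root.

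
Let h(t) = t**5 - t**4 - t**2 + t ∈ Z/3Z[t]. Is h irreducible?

Check for roots in Z/3Z: h(0) = 0 → root; h(1) = 0 → root; h(2) = 2.
h(0) = 0, so (t) divides h(t); h is reducible.

No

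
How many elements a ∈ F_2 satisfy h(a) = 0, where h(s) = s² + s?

Evaluate at each of the 2 elements of F_2:
h(0) = 0 → root; h(1) = 0 → root.
Roots: {0, 1}.

2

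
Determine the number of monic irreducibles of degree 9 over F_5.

217000

x^(5^9) − x is the product of all monic irreducibles of degree dividing 9; Möbius inversion gives N = (1/9) Σ μ(9/d)·5^d.
Divisors of 9: 1, 3, 9; μ(9/d) for each: 0, -1, 1.
Σ = − 5^3 + 5^9 = 1953000.
N = 1953000/9 = 217000.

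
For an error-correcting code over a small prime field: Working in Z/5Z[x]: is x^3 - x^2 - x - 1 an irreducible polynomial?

Write P(x) = x^3 - x^2 - x - 1.
Check for roots in Z/5Z: P(0) = 4; P(1) = 3; P(2) = 1; P(3) = 4; P(4) = 3.
No roots. A degree-3 polynomial over a field with no linear factor is irreducible.

Yes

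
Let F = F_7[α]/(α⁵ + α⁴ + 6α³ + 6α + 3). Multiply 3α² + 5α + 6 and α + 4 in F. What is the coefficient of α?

5

Multiply in F_7[α]: (3α² + 5α + 6)·(α + 4) = 3α³ + 3α² + 5α + 3.
Reduced: 3α³ + 3α² + 5α + 3.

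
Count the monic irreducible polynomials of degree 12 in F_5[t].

20343700

The number of monic irreducibles of degree 12 over GF(5) is (1/12)·Σ_{d∣12} μ(12/d) 5^d.
Divisors of 12: 1, 2, 3, 4, 6, 12; μ(12/d) for each: 0, 1, 0, -1, -1, 1.
Σ = 5^2 − 5^4 − 5^6 + 5^12 = 244124400.
N = 244124400/12 = 20343700.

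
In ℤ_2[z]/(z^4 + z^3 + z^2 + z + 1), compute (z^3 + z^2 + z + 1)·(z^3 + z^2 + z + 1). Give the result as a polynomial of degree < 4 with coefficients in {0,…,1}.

Multiply in ℤ_2[z]: (z^3 + z^2 + z + 1)·(z^3 + z^2 + z + 1) = z^6 + z^4 + z^2 + 1.
Reduce using z^4 ≡ z^3 + z^2 + z + 1 (mod z^4 + z^3 + z^2 + z + 1).
Reduced: z^3.

z^3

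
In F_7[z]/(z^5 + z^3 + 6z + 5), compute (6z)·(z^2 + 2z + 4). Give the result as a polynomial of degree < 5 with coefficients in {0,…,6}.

Multiply in F_7[z]: (6z)·(z^2 + 2z + 4) = 6z^3 + 5z^2 + 3z.
Reduced: 6z^3 + 5z^2 + 3z.

6z^3 + 5z^2 + 3z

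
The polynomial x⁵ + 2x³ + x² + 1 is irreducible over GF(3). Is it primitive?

Write f(x) = x⁵ + 2x³ + x² + 1.
|GF(3^5)^×| = 3^5 − 1 = 242. Prime factorization: 242 = 2·11^2.
f is primitive ⇔ x has order 242 in GF(3)[x]/(f), i.e. x^(242/q) ≠ 1 for each prime q | 242.
x^(121) mod f = 2.
x^(22) mod f = x² + 2x + 2.
None equal 1, so x has full order 242; f is primitive.

Yes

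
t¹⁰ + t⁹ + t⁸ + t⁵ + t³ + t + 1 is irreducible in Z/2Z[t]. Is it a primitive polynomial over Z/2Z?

Write f(t) = t¹⁰ + t⁹ + t⁸ + t⁵ + t³ + t + 1.
|GF(2^10)^×| = 2^10 − 1 = 1023. Prime factorization: 1023 = 3·11·31.
f is primitive ⇔ t has order 1023 in GF(2)[t]/(f), i.e. t^(1023/q) ≠ 1 for each prime q | 1023.
t^(341) mod f = t⁹ + t⁷ + t⁶ + t³ + t².
t^(93) mod f = 1
t^(33) mod f = t⁹ + t⁶ + t³ + 1.
Since t^(93) = 1, the order of t divides 93 < 1023; not primitive.

No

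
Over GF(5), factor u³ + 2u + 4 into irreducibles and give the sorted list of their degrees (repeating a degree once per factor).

3

Write f(u) = u³ + 2u + 4.
Roots in GF(5): f(0) = 4; f(1) = 2; f(2) = 1; f(3) = 2; f(4) = 1.
Complete factorization: f(u) = (u³ + 2u + 4).
Factor degrees with multiplicity: 3 = 3.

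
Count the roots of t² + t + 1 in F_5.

Write P(t) = t² + t + 1.
Evaluate at each of the 5 elements of F_5:
P(0) = 1; P(1) = 3; P(2) = 2; P(3) = 3; P(4) = 1.
No element is a root.

0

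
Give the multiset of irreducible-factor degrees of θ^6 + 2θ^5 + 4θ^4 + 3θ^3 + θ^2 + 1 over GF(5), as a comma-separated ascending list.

Write h(θ) = θ^6 + 2θ^5 + 4θ^4 + 3θ^3 + θ^2 + 1.
Roots in GF(5): h(0) = 1; h(1) = 2; h(2) = 1; h(3) = 0 → root; h(4) = 2.
Linear factors from roots: (θ + 2).
Complete factorization: h(θ) = (θ + 2)·(θ^2 + 4θ + 1)·(θ^3 + θ^2 + 4θ + 3).
Factor degrees with multiplicity: 1 + 2 + 3 = 6.

1, 2, 3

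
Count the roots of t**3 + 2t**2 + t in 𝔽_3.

Write P(t) = t**3 + 2t**2 + t.
Evaluate at each of the 3 elements of 𝔽_3:
P(0) = 0 → root; P(1) = 1; P(2) = 0 → root.
Roots: {0, 2}.

2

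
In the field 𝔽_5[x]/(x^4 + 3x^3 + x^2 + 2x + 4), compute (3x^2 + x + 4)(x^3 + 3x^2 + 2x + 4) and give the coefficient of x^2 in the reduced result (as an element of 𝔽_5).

4

Multiply in 𝔽_5[x]: (3x^2 + x + 4)·(x^3 + 3x^2 + 2x + 4) = 3x^5 + 3x^3 + x^2 + 2x + 1.
Reduce using x^4 ≡ 2x^3 + 4x^2 + 3x + 1 (mod x^4 + 3x^3 + x^2 + 2x + 4).
Reduced: 2x^3 + 4x^2 + 3x + 2.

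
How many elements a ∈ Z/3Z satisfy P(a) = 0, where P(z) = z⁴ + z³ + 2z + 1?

0

Evaluate at each of the 3 elements of Z/3Z:
P(0) = 1; P(1) = 2; P(2) = 2.
No element is a root.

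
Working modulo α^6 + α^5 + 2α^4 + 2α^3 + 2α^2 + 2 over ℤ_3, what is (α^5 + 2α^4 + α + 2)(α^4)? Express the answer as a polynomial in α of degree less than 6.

Multiply in ℤ_3[α]: (α^5 + 2α^4 + α + 2)·(α^4) = α^9 + 2α^8 + α^5 + 2α^4.
Reduce using α^6 ≡ 2α^5 + α^4 + α^3 + α^2 + 1 (mod α^6 + α^5 + 2α^4 + 2α^3 + 2α^2 + 2).
Reduced: α^5 + 2α^4 + 2.

α^5 + 2α^4 + 2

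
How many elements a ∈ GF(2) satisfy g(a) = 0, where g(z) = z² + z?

2

Evaluate at each of the 2 elements of GF(2):
g(0) = 0 → root; g(1) = 0 → root.
Roots: {0, 1}.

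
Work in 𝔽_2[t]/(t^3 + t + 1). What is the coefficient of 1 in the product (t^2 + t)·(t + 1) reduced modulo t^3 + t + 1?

Multiply in 𝔽_2[t]: (t^2 + t)·(t + 1) = t^3 + t.
Reduce using t^3 ≡ t + 1 (mod t^3 + t + 1).
Reduced: 1.

1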